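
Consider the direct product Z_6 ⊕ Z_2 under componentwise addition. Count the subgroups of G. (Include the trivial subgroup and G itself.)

|G| = 12, so by Lagrange every subgroup order divides 12. Divisors: 1, 2, 3, 4, 6, 12.
Subgroups by order — order 1: 1; order 2: 3; order 3: 1; order 4: 1; order 6: 3; order 12: 1.
Total: 1 + 3 + 1 + 1 + 3 + 1 = 10.

10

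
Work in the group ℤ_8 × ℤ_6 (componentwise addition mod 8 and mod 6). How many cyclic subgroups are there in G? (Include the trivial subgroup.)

16

Each element a generates a cyclic subgroup ⟨a⟩; distinct elements may generate the same one (a cyclic group of order d has φ(d) generators).
Cyclic subgroups by order — order 1: 1; order 2: 3; order 3: 1; order 4: 2; order 6: 3; order 8: 2; order 12: 2; order 24: 2.
Total: 16.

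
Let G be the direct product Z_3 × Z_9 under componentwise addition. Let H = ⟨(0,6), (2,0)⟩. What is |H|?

9

|⟨(0,6)⟩| = 3 and |⟨(2,0)⟩| = 3, so |H| is a multiple of lcm(3, 3) = 3 and divides |G| = 27.
Closing under the operation: H = {(0,0), (0,3), (0,6), (1,0), (1,3), (1,6), (2,0), (2,3), (2,6)}, so |H| = 9.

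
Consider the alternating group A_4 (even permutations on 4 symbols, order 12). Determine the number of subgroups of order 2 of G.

|G| = 12 and 2 | 12, so subgroups of order 2 are possible by Lagrange.
The subgroups of order 2 are: {e, (1 2)(3 4)}; {e, (1 3)(2 4)}; {e, (1 4)(2 3)}.
So G has 3 subgroups of order 2.

3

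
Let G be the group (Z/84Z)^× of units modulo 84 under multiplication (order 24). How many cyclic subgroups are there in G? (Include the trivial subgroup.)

16

Group the elements of G by the cyclic subgroup they generate; each cyclic subgroup of order d accounts for φ(d) elements.
Cyclic subgroups by order — order 1: 1; order 2: 7; order 3: 1; order 6: 7.
Total: 16.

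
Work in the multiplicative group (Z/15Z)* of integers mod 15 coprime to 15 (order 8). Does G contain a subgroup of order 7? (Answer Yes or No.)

7 does not divide |G| = 8, so by Lagrange no subgroup of order 7 exists.

No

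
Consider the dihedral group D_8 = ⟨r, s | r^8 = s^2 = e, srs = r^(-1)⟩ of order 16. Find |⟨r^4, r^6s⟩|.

|⟨r^4⟩| = 2 and |⟨r^6s⟩| = 2, so |H| is a multiple of lcm(2, 2) = 2 and divides |G| = 16.
Closing under the operation: H = {e, r^4, r^2s, r^6s}, so |H| = 4.

4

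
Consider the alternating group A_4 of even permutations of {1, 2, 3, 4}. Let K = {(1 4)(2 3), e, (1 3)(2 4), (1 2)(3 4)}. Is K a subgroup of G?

Yes

|K| = 4 divides |G| = 12, consistent with Lagrange.
K contains the identity, every element's inverse is in K, and K is closed under ∘: it is a subgroup.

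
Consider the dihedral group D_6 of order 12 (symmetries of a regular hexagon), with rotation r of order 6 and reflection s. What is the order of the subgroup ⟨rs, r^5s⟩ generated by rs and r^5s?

|⟨rs⟩| = 2 and |⟨r^5s⟩| = 2, so |H| is a multiple of lcm(2, 2) = 2 and divides |G| = 12.
Closing under the operation: H = {e, r^2, r^4, rs, r^3s, r^5s}, so |H| = 6.

6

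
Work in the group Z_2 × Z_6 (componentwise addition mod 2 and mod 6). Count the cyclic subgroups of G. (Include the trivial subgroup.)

Group the elements of G by the cyclic subgroup they generate; each cyclic subgroup of order d accounts for φ(d) elements.
Cyclic subgroups by order — order 1: 1; order 2: 3; order 3: 1; order 6: 3.
Total: 8.

8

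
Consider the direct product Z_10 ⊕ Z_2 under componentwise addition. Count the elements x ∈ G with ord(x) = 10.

An element (a,b) has order lcm(ord(a), ord(b)); count pairs with lcm equal to 10.
Enumerating gives 12 such elements.

12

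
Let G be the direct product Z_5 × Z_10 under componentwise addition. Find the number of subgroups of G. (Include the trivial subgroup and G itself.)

|G| = 50, so by Lagrange every subgroup order divides 50. Divisors: 1, 2, 5, 10, 25, 50.
Subgroups by order — order 1: 1; order 2: 1; order 5: 6; order 10: 6; order 25: 1; order 50: 1.
Total: 1 + 1 + 6 + 6 + 1 + 1 = 16.

16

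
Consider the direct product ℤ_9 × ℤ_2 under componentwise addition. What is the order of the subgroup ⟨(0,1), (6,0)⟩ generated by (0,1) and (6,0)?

6

|⟨(0,1)⟩| = 2 and |⟨(6,0)⟩| = 3, so |H| is a multiple of lcm(2, 3) = 6 and divides |G| = 18.
Closing under the operation: H = {(0,0), (0,1), (3,0), (3,1), (6,0), (6,1)}, so |H| = 6.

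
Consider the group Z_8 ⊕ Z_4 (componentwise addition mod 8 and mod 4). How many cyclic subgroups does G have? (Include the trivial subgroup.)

14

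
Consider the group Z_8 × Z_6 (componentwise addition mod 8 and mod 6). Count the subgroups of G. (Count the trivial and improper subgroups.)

22

|G| = 48, so by Lagrange every subgroup order divides 48. Divisors: 1, 2, 3, 4, 6, 8, 12, 16, 24, 48.
Subgroups by order — order 1: 1; order 2: 3; order 3: 1; order 4: 3; order 6: 3; order 8: 3; order 12: 3; order 16: 1; order 24: 3; order 48: 1.
Total: 1 + 3 + 1 + 3 + 3 + 3 + 3 + 1 + 3 + 1 = 22.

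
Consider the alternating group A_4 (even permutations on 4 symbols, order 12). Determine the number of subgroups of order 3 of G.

4

|G| = 12 and 3 | 12, so subgroups of order 3 are possible by Lagrange.
The subgroups of order 3 are: {e, (1 2 3), (1 3 2)}; {e, (1 2 4), (1 4 2)}; {e, (1 3 4), (1 4 3)}; {e, (2 3 4), (2 4 3)}.
So G has 4 subgroups of order 3.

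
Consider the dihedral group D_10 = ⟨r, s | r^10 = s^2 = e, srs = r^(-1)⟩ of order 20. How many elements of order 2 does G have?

11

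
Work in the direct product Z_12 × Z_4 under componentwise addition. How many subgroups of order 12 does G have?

|G| = 48 and 12 | 48, so subgroups of order 12 are possible by Lagrange.
The subgroups of order 12 are: {(0,0), (0,1), (0,2), (0,3), (4,0), (4,1), (4,2), (4,3), (8,0), (8,1), (8,2), (8,3)}; {(0,0), (0,2), (2,0), (2,2), (4,0), (4,2), (6,0), (6,2), (8,0), (8,2), (10,0), (10,2)}; {(0,0), (0,2), (2,1), (2,3), (4,0), (4,2), (6,1), (6,3), (8,0), (8,2), (10,1), (10,3)}; {(0,0), (1,0), (2,0), (3,0), (4,0), (5,0), (6,0), (7,0), (8,0), (9,0), (10,0), (11,0)}; … (7 in all).
So G has 7 subgroups of order 12.

7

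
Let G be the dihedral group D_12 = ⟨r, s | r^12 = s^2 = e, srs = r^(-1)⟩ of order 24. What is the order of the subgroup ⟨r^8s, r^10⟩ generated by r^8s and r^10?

|⟨r^8s⟩| = 2 and |⟨r^10⟩| = 6, so |H| is a multiple of lcm(2, 6) = 6 and divides |G| = 24.
Closing under the operation: H = {e, r^2, r^4, r^6, r^8, r^10, s, r^2s, r^4s, r^6s, r^8s, r^10s}, so |H| = 12.

12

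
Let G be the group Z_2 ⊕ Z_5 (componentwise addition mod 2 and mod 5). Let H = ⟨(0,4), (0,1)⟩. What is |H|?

|⟨(0,4)⟩| = 5 and |⟨(0,1)⟩| = 5, so |H| is a multiple of lcm(5, 5) = 5 and divides |G| = 10.
Closing under the operation: H = {(0,0), (0,1), (0,2), (0,3), (0,4)}, so |H| = 5.

5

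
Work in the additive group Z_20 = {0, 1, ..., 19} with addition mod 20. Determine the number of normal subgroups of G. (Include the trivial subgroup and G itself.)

6

G is abelian, so every subgroup is normal.
G has 6 subgroups in total, hence 6 normal subgroups.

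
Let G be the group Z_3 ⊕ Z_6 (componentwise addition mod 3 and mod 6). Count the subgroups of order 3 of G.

4

|G| = 18 and 3 | 18, so subgroups of order 3 are possible by Lagrange.
The subgroups of order 3 are: {(0,0), (0,2), (0,4)}; {(0,0), (1,0), (2,0)}; {(0,0), (1,2), (2,4)}; {(0,0), (1,4), (2,2)}.
So G has 4 subgroups of order 3.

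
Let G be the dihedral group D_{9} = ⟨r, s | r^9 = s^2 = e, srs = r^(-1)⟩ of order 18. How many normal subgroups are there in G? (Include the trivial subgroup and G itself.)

4

G has 16 subgroups. Checking conjugation-invariance by order — order 1: 1/1 normal; order 2: 0/9 normal; order 3: 1/1 normal; order 6: 0/3 normal; order 9: 1/1 normal; order 18: 1/1 normal.
Total normal subgroups: 4.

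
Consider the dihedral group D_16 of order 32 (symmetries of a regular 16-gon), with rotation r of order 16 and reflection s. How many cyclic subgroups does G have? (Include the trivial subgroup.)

Each element a generates a cyclic subgroup ⟨a⟩; distinct elements may generate the same one (a cyclic group of order d has φ(d) generators).
Cyclic subgroups by order — order 1: 1; order 2: 17; order 4: 1; order 8: 1; order 16: 1.
Total: 21.

21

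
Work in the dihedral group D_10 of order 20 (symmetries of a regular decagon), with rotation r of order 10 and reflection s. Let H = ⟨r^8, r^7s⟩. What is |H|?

|⟨r^8⟩| = 5 and |⟨r^7s⟩| = 2, so |H| is a multiple of lcm(5, 2) = 10 and divides |G| = 20.
Closing under the operation: H = {e, r^2, r^4, r^6, r^8, rs, r^3s, r^5s, r^7s, r^9s}, so |H| = 10.

10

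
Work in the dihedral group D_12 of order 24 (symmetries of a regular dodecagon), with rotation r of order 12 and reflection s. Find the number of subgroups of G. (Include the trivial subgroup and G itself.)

|G| = 24, so by Lagrange every subgroup order divides 24. Divisors: 1, 2, 3, 4, 6, 8, 12, 24.
Subgroups by order — order 1: 1; order 2: 13; order 3: 1; order 4: 7; order 6: 5; order 8: 3; order 12: 3; order 24: 1.
Total: 1 + 13 + 1 + 7 + 5 + 3 + 3 + 1 = 34.

34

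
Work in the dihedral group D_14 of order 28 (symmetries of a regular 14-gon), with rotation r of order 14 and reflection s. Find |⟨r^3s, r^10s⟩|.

4

|⟨r^3s⟩| = 2 and |⟨r^10s⟩| = 2, so |H| is a multiple of lcm(2, 2) = 2 and divides |G| = 28.
Closing under the operation: H = {e, r^7, r^3s, r^10s}, so |H| = 4.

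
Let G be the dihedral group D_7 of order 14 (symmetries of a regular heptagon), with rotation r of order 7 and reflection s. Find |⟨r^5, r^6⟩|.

7

|⟨r^5⟩| = 7 and |⟨r^6⟩| = 7, so |H| is a multiple of lcm(7, 7) = 7 and divides |G| = 14.
Closing under the operation: H = {e, r, r^2, r^3, r^4, r^5, r^6}, so |H| = 7.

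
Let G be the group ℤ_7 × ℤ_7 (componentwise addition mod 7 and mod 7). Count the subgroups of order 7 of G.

|G| = 49 and 7 | 49, so subgroups of order 7 are possible by Lagrange.
The subgroups of order 7 are: {(0,0), (0,1), (0,2), (0,3), (0,4), (0,5), (0,6)}; {(0,0), (1,0), (2,0), (3,0), (4,0), (5,0), (6,0)}; {(0,0), (1,1), (2,2), (3,3), (4,4), (5,5), (6,6)}; {(0,0), (1,2), (2,4), (3,6), (4,1), (5,3), (6,5)}; … (8 in all).
So G has 8 subgroups of order 7.

8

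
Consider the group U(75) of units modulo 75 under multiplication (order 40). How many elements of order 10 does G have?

12

Enumerating element orders in G gives 12 elements of order 10.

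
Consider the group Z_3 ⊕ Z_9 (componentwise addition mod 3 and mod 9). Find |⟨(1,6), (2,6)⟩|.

|⟨(1,6)⟩| = 3 and |⟨(2,6)⟩| = 3, so |H| is a multiple of lcm(3, 3) = 3 and divides |G| = 27.
Closing under the operation: H = {(0,0), (0,3), (0,6), (1,0), (1,3), (1,6), (2,0), (2,3), (2,6)}, so |H| = 9.

9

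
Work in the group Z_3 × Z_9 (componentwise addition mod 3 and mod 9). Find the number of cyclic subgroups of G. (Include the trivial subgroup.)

8

A cyclic subgroup of order d is generated by each of its φ(d) elements of order d, so the cyclic subgroups of order d number (#elements of order d)/φ(d).
Cyclic subgroups by order — order 1: 1; order 3: 4; order 9: 3.
Total: 8.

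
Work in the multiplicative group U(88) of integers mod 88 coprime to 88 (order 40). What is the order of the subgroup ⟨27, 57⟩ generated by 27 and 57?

20

|⟨27⟩| = 10 and |⟨57⟩| = 10, so |H| is a multiple of lcm(10, 10) = 10 and divides |G| = 40.
Closing under the operation: H = {1, 3, 9, 17, 19, 25, 27, 35, 41, 43, 49, 51, 57, 59, 65, 67, 73, 75, 81, 83}, so |H| = 20.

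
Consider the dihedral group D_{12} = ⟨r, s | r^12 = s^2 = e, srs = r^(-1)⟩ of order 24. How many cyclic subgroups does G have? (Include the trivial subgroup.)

18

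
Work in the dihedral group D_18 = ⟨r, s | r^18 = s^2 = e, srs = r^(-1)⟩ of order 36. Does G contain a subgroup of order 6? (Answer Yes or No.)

6 | 36. A subgroup of order 6 is {e, r^6, r^12, r^4s, r^10s, r^16s}.

Yes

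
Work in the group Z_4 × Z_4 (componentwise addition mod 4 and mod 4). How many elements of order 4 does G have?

12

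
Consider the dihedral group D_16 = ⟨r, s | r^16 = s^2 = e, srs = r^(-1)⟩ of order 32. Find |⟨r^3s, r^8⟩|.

4

|⟨r^3s⟩| = 2 and |⟨r^8⟩| = 2, so |H| is a multiple of lcm(2, 2) = 2 and divides |G| = 32.
Closing under the operation: H = {e, r^8, r^3s, r^11s}, so |H| = 4.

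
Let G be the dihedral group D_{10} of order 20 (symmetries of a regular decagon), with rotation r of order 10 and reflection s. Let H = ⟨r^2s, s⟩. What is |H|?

10

|⟨r^2s⟩| = 2 and |⟨s⟩| = 2, so |H| is a multiple of lcm(2, 2) = 2 and divides |G| = 20.
Closing under the operation: H = {e, r^2, r^4, r^6, r^8, s, r^2s, r^4s, r^6s, r^8s}, so |H| = 10.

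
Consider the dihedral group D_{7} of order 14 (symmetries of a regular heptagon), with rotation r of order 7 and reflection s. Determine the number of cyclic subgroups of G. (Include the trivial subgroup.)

9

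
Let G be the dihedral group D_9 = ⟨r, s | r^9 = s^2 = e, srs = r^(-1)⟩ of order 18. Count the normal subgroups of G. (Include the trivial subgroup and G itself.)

4

G has 16 subgroups. Checking conjugation-invariance by order — order 1: 1/1 normal; order 2: 0/9 normal; order 3: 1/1 normal; order 6: 0/3 normal; order 9: 1/1 normal; order 18: 1/1 normal.
Total normal subgroups: 4.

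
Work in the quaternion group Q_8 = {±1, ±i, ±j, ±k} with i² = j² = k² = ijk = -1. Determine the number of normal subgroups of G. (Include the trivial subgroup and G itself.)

G has 6 subgroups. Checking conjugation-invariance by order — order 1: 1/1 normal; order 2: 1/1 normal; order 4: 3/3 normal; order 8: 1/1 normal.
Total normal subgroups: 6.

6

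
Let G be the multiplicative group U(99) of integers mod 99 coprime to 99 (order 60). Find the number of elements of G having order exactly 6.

The elements of order 6 are: 23, 32, 43, 56, 65, 76.
That's 6.

6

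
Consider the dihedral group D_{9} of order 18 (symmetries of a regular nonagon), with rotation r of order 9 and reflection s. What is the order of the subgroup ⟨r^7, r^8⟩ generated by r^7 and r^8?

|⟨r^7⟩| = 9 and |⟨r^8⟩| = 9, so |H| is a multiple of lcm(9, 9) = 9 and divides |G| = 18.
Closing under the operation: H = {e, r, r^2, r^3, r^4, r^5, r^6, r^7, r^8}, so |H| = 9.

9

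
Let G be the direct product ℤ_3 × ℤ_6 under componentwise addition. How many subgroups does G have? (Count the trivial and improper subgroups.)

12

|G| = 18, so by Lagrange every subgroup order divides 18. Divisors: 1, 2, 3, 6, 9, 18.
Subgroups by order — order 1: 1; order 2: 1; order 3: 4; order 6: 4; order 9: 1; order 18: 1.
Total: 1 + 1 + 4 + 4 + 1 + 1 = 12.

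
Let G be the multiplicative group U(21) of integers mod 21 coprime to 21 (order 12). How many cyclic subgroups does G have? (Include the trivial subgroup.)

A cyclic subgroup of order d is generated by each of its φ(d) elements of order d, so the cyclic subgroups of order d number (#elements of order d)/φ(d).
Cyclic subgroups by order — order 1: 1; order 2: 3; order 3: 1; order 6: 3.
Total: 8.

8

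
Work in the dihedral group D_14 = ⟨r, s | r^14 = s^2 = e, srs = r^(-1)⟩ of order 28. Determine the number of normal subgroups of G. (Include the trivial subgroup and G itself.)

G has 28 subgroups. Checking conjugation-invariance by order — order 1: 1/1 normal; order 2: 1/15 normal; order 4: 0/7 normal; order 7: 1/1 normal; order 14: 3/3 normal; order 28: 1/1 normal.
Total normal subgroups: 7.

7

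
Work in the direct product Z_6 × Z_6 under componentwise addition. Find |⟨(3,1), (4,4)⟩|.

|⟨(3,1)⟩| = 6 and |⟨(4,4)⟩| = 3, so |H| is a multiple of lcm(6, 3) = 6 and divides |G| = 36.
Closing under the operation: H = {(0,0), (0,2), (0,4), (1,1), (1,3), (1,5), (2,0), (2,2), (2,4), (3,1), (3,3), (3,5), (4,0), (4,2), (4,4), (5,1), (5,3), (5,5)}, so |H| = 18.

18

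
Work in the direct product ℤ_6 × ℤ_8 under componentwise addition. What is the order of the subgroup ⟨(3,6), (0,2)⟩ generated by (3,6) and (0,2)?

8

|⟨(3,6)⟩| = 4 and |⟨(0,2)⟩| = 4, so |H| is a multiple of lcm(4, 4) = 4 and divides |G| = 48.
Closing under the operation: H = {(0,0), (0,2), (0,4), (0,6), (3,0), (3,2), (3,4), (3,6)}, so |H| = 8.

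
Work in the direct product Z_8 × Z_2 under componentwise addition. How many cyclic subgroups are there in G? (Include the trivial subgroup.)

Group the elements of G by the cyclic subgroup they generate; each cyclic subgroup of order d accounts for φ(d) elements.
Cyclic subgroups by order — order 1: 1; order 2: 3; order 4: 2; order 8: 2.
Total: 8.

8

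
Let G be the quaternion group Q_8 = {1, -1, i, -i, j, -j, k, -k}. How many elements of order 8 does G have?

No element of G has order 8 (even though 8 | 8).

0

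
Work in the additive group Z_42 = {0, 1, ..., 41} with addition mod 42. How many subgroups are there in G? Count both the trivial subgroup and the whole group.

A cyclic group of order 42 has exactly one subgroup for each divisor of 42.
Divisors of 42: 1, 2, 3, 6, 7, 14, 21, 42.
So Z_42 has 8 subgroups.

8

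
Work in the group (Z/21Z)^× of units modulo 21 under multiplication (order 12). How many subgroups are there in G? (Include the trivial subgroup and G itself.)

|G| = 12, so by Lagrange every subgroup order divides 12. Divisors: 1, 2, 3, 4, 6, 12.
Subgroups by order — order 1: 1; order 2: 3; order 3: 1; order 4: 1; order 6: 3; order 12: 1.
Total: 1 + 3 + 1 + 1 + 3 + 1 = 10.

10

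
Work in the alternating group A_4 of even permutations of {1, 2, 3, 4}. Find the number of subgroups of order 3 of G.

4

|G| = 12 and 3 | 12, so subgroups of order 3 are possible by Lagrange.
The subgroups of order 3 are: {e, (1 2 3), (1 3 2)}; {e, (1 2 4), (1 4 2)}; {e, (1 3 4), (1 4 3)}; {e, (2 3 4), (2 4 3)}.
So G has 4 subgroups of order 3.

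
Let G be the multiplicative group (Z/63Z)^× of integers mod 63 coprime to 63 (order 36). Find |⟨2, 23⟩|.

18

|⟨2⟩| = 6 and |⟨23⟩| = 6, so |H| is a multiple of lcm(6, 6) = 6 and divides |G| = 36.
Closing under the operation: H = {1, 2, 4, 8, 11, 16, 22, 23, 25, 29, 32, 37, 43, 44, 46, 50, 53, 58}, so |H| = 18.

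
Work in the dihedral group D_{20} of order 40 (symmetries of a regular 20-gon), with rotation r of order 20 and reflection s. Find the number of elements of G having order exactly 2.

21

Enumerating element orders in G gives 21 elements of order 2.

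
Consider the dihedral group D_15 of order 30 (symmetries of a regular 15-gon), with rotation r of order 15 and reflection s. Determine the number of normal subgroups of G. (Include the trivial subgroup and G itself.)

G has 28 subgroups. Checking conjugation-invariance by order — order 1: 1/1 normal; order 2: 0/15 normal; order 3: 1/1 normal; order 5: 1/1 normal; order 6: 0/5 normal; order 10: 0/3 normal; order 15: 1/1 normal; order 30: 1/1 normal.
Total normal subgroups: 5.

5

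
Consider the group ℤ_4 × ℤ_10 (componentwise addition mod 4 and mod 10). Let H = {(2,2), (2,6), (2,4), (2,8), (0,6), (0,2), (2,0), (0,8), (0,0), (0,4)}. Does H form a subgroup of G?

Yes

|H| = 10 divides |G| = 40, consistent with Lagrange.
H contains the identity, every element's inverse is in H, and H is closed under +: it is a subgroup.
In fact H = ⟨(2,4)⟩.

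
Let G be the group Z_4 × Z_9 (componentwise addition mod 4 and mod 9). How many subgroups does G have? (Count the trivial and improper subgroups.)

9

|G| = 36, so by Lagrange every subgroup order divides 36. Divisors: 1, 2, 3, 4, 6, 9, 12, 18, 36.
Subgroups by order — order 1: 1; order 2: 1; order 3: 1; order 4: 1; order 6: 1; order 9: 1; order 12: 1; order 18: 1; order 36: 1.
Total: 1 + 1 + 1 + 1 + 1 + 1 + 1 + 1 + 1 = 9.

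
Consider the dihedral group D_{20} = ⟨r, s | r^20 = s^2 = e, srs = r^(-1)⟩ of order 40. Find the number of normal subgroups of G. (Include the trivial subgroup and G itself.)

9

G has 48 subgroups. Checking conjugation-invariance by order — order 1: 1/1 normal; order 2: 1/21 normal; order 4: 1/11 normal; order 5: 1/1 normal; order 8: 0/5 normal; order 10: 1/5 normal; order 20: 3/3 normal; order 40: 1/1 normal.
Total normal subgroups: 9.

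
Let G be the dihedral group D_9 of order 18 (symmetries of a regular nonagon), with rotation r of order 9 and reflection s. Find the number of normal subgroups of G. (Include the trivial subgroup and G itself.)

G has 16 subgroups. Checking conjugation-invariance by order — order 1: 1/1 normal; order 2: 0/9 normal; order 3: 1/1 normal; order 6: 0/3 normal; order 9: 1/1 normal; order 18: 1/1 normal.
Total normal subgroups: 4.

4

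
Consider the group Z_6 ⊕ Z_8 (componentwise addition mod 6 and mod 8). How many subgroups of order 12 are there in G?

3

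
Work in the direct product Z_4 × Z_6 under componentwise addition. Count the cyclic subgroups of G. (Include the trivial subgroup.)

A cyclic subgroup of order d is generated by each of its φ(d) elements of order d, so the cyclic subgroups of order d number (#elements of order d)/φ(d).
Cyclic subgroups by order — order 1: 1; order 2: 3; order 3: 1; order 4: 2; order 6: 3; order 12: 2.
Total: 12.

12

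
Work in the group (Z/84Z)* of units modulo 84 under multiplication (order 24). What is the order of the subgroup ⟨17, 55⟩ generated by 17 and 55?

|⟨17⟩| = 6 and |⟨55⟩| = 2, so |H| is a multiple of lcm(6, 2) = 6 and divides |G| = 24.
Closing under the operation: H = {1, 5, 11, 17, 19, 23, 25, 31, 37, 41, 55, 71}, so |H| = 12.

12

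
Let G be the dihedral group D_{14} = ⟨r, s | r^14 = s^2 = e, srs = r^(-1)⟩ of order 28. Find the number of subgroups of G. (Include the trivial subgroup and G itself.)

|G| = 28, so by Lagrange every subgroup order divides 28. Divisors: 1, 2, 4, 7, 14, 28.
Subgroups by order — order 1: 1; order 2: 15; order 4: 7; order 7: 1; order 14: 3; order 28: 1.
Total: 1 + 15 + 7 + 1 + 3 + 1 = 28.

28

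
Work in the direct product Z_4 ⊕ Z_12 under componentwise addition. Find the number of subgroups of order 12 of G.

7

|G| = 48 and 12 | 48, so subgroups of order 12 are possible by Lagrange.
The subgroups of order 12 are: {(0,0), (0,1), (0,2), (0,3), (0,4), (0,5), (0,6), (0,7), (0,8), (0,9), (0,10), (0,11)}; {(0,0), (0,2), (0,4), (0,6), (0,8), (0,10), (2,0), (2,2), (2,4), (2,6), (2,8), (2,10)}; {(0,0), (0,2), (0,4), (0,6), (0,8), (0,10), (2,1), (2,3), (2,5), (2,7), (2,9), (2,11)}; {(0,0), (0,4), (0,8), (1,0), (1,4), (1,8), (2,0), (2,4), (2,8), (3,0), (3,4), (3,8)}; … (7 in all).
So G has 7 subgroups of order 12.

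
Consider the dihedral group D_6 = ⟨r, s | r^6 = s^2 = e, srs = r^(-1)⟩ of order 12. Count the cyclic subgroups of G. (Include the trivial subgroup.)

Group the elements of G by the cyclic subgroup they generate; each cyclic subgroup of order d accounts for φ(d) elements.
Cyclic subgroups by order — order 1: 1; order 2: 7; order 3: 1; order 6: 1.
Total: 10.

10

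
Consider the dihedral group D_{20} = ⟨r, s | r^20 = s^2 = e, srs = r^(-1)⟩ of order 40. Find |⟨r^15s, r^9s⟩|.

20

|⟨r^15s⟩| = 2 and |⟨r^9s⟩| = 2, so |H| is a multiple of lcm(2, 2) = 2 and divides |G| = 40.
Closing under the operation: H = {e, r^2, r^4, r^6, r^8, r^10, r^12, r^14, r^16, r^18, rs, r^3s, r^5s, r^7s, r^9s, r^11s, r^13s, r^15s, r^17s, r^19s}, so |H| = 20.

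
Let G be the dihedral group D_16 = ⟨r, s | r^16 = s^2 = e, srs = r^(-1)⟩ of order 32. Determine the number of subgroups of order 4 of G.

9

|G| = 32 and 4 | 32, so subgroups of order 4 are possible by Lagrange.
The subgroups of order 4 are: {e, r^8, r^2s, r^10s}; {e, r^8, r^3s, r^11s}; {e, r^4, r^8, r^12}; {e, r^8, r^4s, r^12s}; … (9 in all).
So G has 9 subgroups of order 4.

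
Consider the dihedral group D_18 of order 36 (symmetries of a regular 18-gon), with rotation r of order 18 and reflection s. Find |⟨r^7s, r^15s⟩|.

18

|⟨r^7s⟩| = 2 and |⟨r^15s⟩| = 2, so |H| is a multiple of lcm(2, 2) = 2 and divides |G| = 36.
Closing under the operation: H = {e, r^2, r^4, r^6, r^8, r^10, r^12, r^14, r^16, rs, r^3s, r^5s, r^7s, r^9s, r^11s, r^13s, r^15s, r^17s}, so |H| = 18.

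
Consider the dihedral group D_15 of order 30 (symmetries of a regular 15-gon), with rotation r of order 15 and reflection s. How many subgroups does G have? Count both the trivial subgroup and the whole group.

28

|G| = 30, so by Lagrange every subgroup order divides 30. Divisors: 1, 2, 3, 5, 6, 10, 15, 30.
Subgroups by order — order 1: 1; order 2: 15; order 3: 1; order 5: 1; order 6: 5; order 10: 3; order 15: 1; order 30: 1.
Total: 1 + 15 + 1 + 1 + 5 + 3 + 1 + 1 = 28.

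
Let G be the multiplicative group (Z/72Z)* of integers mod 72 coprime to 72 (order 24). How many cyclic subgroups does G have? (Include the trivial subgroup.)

16

Group the elements of G by the cyclic subgroup they generate; each cyclic subgroup of order d accounts for φ(d) elements.
Cyclic subgroups by order — order 1: 1; order 2: 7; order 3: 1; order 6: 7.
Total: 16.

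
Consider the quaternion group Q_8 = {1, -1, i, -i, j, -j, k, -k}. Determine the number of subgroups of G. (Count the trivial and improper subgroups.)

|G| = 8, so by Lagrange every subgroup order divides 8. Divisors: 1, 2, 4, 8.
Subgroups by order — order 1: 1; order 2: 1; order 4: 3; order 8: 1.
Total: 1 + 1 + 3 + 1 = 6.

6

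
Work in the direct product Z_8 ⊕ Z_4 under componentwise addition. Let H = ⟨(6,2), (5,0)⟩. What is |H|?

16

|⟨(6,2)⟩| = 4 and |⟨(5,0)⟩| = 8, so |H| is a multiple of lcm(4, 8) = 8 and divides |G| = 32.
Closing under the operation: H = {(0,0), (0,2), (1,0), (1,2), (2,0), (2,2), (3,0), (3,2), (4,0), (4,2), (5,0), (5,2), (6,0), (6,2), (7,0), (7,2)}, so |H| = 16.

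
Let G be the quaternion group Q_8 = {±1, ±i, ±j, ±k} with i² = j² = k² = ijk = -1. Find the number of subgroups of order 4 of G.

|G| = 8 and 4 | 8, so subgroups of order 4 are possible by Lagrange.
The subgroups of order 4 are: {1, -1, i, -i}; {1, -1, j, -j}; {1, -1, k, -k}.
So G has 3 subgroups of order 4.

3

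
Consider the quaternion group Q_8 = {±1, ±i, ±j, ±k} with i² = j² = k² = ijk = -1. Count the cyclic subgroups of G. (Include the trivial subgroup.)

5

Group the elements of G by the cyclic subgroup they generate; each cyclic subgroup of order d accounts for φ(d) elements.
Cyclic subgroups by order — order 1: 1; order 2: 1; order 4: 3.
Total: 5.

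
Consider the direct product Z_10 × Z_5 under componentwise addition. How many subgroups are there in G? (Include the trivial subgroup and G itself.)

16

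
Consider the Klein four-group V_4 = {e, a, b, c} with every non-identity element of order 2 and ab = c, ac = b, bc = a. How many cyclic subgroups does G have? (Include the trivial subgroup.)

Each element a generates a cyclic subgroup ⟨a⟩; distinct elements may generate the same one (a cyclic group of order d has φ(d) generators).
Cyclic subgroups by order — order 1: 1; order 2: 3.
Total: 4.

4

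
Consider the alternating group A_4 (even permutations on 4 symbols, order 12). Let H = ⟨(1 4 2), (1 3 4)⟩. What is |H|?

|⟨(1 4 2)⟩| = 3 and |⟨(1 3 4)⟩| = 3, so |H| is a multiple of lcm(3, 3) = 3 and divides |G| = 12.
Closing {(1 4 2), (1 3 4)} under the group operation gives all of G, so |H| = 12.

12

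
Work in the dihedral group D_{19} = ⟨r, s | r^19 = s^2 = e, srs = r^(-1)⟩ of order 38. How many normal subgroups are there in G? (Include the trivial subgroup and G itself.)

G has 22 subgroups. Checking conjugation-invariance by order — order 1: 1/1 normal; order 2: 0/19 normal; order 19: 1/1 normal; order 38: 1/1 normal.
Total normal subgroups: 3.

3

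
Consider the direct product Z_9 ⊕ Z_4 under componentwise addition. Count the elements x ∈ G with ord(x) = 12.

An element (a,b) has order lcm(ord(a), ord(b)); count pairs with lcm equal to 12.
Enumerating gives 4 such elements.

4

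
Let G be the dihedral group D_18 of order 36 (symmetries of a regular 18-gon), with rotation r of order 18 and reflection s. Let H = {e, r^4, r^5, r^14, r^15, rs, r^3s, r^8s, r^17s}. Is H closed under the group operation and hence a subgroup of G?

No

r^15 ∈ H but its inverse r^3 ∉ H, so H is not a subgroup.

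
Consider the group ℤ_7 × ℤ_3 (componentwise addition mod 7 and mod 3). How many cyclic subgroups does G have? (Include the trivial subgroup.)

4

Each element a generates a cyclic subgroup ⟨a⟩; distinct elements may generate the same one (a cyclic group of order d has φ(d) generators).
Cyclic subgroups by order — order 1: 1; order 3: 1; order 7: 1; order 21: 1.
Total: 4.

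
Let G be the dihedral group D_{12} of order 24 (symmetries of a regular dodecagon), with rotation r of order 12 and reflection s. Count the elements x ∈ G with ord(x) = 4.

2

The elements of order 4 are: r^3, r^9.
That's 2.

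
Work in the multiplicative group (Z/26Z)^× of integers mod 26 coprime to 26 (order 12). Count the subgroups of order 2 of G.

|G| = 12 and 2 | 12, so subgroups of order 2 are possible by Lagrange.
The subgroups of order 2 are: {1, 25}.
So G has 1 subgroup of order 2.

1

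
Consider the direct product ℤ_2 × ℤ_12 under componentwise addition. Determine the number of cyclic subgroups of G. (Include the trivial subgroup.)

Each element a generates a cyclic subgroup ⟨a⟩; distinct elements may generate the same one (a cyclic group of order d has φ(d) generators).
Cyclic subgroups by order — order 1: 1; order 2: 3; order 3: 1; order 4: 2; order 6: 3; order 12: 2.
Total: 12.

12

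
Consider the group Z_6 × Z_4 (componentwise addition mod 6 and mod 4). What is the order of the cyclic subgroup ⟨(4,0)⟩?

3

The order of (4,0) in Z_6 × Z_4 is lcm(ord(4) in Z_6, ord(0) in Z_4).
ord(4) = 3 and ord(0) = 1, so |⟨(4,0)⟩| = lcm(3, 1) = 3.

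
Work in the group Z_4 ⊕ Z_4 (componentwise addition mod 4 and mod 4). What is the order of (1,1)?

The order of (1,1) in Z_4 × Z_4 is lcm(ord(1) in Z_4, ord(1) in Z_4).
ord(1) = 4 and ord(1) = 4, so |⟨(1,1)⟩| = lcm(4, 4) = 4.

4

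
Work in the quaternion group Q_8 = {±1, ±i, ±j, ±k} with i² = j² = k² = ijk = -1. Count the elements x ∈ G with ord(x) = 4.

The elements of order 4 are: i, -i, j, -j, k, -k.
That's 6.

6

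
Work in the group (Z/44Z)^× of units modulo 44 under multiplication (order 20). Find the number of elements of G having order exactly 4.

0

No element of G has order 4 (even though 4 | 20).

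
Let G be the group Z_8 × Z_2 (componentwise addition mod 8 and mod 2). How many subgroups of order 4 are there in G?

3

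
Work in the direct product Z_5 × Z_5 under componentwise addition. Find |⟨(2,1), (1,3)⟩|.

|⟨(2,1)⟩| = 5 and |⟨(1,3)⟩| = 5, so |H| is a multiple of lcm(5, 5) = 5 and divides |G| = 25.
Closing under the operation: H = {(0,0), (1,3), (2,1), (3,4), (4,2)}, so |H| = 5.

5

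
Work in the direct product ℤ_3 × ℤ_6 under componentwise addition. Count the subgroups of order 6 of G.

|G| = 18 and 6 | 18, so subgroups of order 6 are possible by Lagrange.
The subgroups of order 6 are: {(0,0), (0,1), (0,2), (0,3), (0,4), (0,5)}; {(0,0), (0,3), (1,0), (1,3), (2,0), (2,3)}; {(0,0), (0,3), (1,1), (1,4), (2,2), (2,5)}; {(0,0), (0,3), (1,2), (1,5), (2,1), (2,4)}.
So G has 4 subgroups of order 6.

4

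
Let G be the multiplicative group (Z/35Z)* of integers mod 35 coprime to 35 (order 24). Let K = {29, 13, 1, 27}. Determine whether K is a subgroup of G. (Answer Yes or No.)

|K| = 4 divides |G| = 24, consistent with Lagrange.
K contains the identity, every element's inverse is in K, and K is closed under ·: it is a subgroup.
In fact K = ⟨27⟩.

Yes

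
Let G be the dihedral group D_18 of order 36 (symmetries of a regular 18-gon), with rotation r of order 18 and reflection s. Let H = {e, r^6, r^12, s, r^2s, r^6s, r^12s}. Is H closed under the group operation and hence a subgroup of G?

|H| = 7 does not divide |G| = 36, so by Lagrange H is not a subgroup.

No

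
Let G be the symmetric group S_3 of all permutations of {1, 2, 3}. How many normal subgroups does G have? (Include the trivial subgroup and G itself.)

G has 6 subgroups. Checking conjugation-invariance by order — order 1: 1/1 normal; order 2: 0/3 normal; order 3: 1/1 normal; order 6: 1/1 normal.
Total normal subgroups: 3.

3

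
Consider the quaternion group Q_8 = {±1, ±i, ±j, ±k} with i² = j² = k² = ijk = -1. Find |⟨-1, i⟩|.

4

|⟨-1⟩| = 2 and |⟨i⟩| = 4, so |H| is a multiple of lcm(2, 4) = 4 and divides |G| = 8.
Closing under the operation: H = {1, -1, i, -i}, so |H| = 4.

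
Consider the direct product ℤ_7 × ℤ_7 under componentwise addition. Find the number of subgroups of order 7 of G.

|G| = 49 and 7 | 49, so subgroups of order 7 are possible by Lagrange.
The subgroups of order 7 are: {(0,0), (0,1), (0,2), (0,3), (0,4), (0,5), (0,6)}; {(0,0), (1,0), (2,0), (3,0), (4,0), (5,0), (6,0)}; {(0,0), (1,1), (2,2), (3,3), (4,4), (5,5), (6,6)}; {(0,0), (1,2), (2,4), (3,6), (4,1), (5,3), (6,5)}; … (8 in all).
So G has 8 subgroups of order 7.

8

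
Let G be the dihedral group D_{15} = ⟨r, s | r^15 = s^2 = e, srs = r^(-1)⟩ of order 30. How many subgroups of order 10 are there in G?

3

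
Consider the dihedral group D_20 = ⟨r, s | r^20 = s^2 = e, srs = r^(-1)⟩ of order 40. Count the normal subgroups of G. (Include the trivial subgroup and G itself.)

9

G has 48 subgroups. Checking conjugation-invariance by order — order 1: 1/1 normal; order 2: 1/21 normal; order 4: 1/11 normal; order 5: 1/1 normal; order 8: 0/5 normal; order 10: 1/5 normal; order 20: 3/3 normal; order 40: 1/1 normal.
Total normal subgroups: 9.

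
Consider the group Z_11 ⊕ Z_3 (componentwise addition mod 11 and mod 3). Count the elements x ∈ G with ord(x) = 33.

20

An element (a,b) has order lcm(ord(a), ord(b)); count pairs with lcm equal to 33.
Enumerating gives 20 such elements.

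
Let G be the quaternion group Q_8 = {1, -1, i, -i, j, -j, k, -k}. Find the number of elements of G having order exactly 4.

The elements of order 4 are: i, -i, j, -j, k, -k.
That's 6.

6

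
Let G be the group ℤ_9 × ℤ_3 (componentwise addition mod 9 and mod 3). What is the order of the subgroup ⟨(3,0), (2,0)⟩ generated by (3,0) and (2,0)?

|⟨(3,0)⟩| = 3 and |⟨(2,0)⟩| = 9, so |H| is a multiple of lcm(3, 9) = 9 and divides |G| = 27.
Closing under the operation: H = {(0,0), (1,0), (2,0), (3,0), (4,0), (5,0), (6,0), (7,0), (8,0)}, so |H| = 9.

9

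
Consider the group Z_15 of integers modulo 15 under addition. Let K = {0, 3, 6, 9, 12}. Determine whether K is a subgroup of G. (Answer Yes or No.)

Yes

|K| = 5 divides |G| = 15, consistent with Lagrange.
K contains the identity, every element's inverse is in K, and K is closed under +: it is a subgroup.
In fact K = ⟨3⟩.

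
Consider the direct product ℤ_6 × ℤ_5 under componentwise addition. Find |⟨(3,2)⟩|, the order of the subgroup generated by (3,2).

10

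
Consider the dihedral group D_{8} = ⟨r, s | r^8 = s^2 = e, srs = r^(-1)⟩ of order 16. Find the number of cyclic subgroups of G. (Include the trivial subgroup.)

12

A cyclic subgroup of order d is generated by each of its φ(d) elements of order d, so the cyclic subgroups of order d number (#elements of order d)/φ(d).
Cyclic subgroups by order — order 1: 1; order 2: 9; order 4: 1; order 8: 1.
Total: 12.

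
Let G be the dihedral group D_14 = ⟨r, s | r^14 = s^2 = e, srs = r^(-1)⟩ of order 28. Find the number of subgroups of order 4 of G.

|G| = 28 and 4 | 28, so subgroups of order 4 are possible by Lagrange.
The subgroups of order 4 are: {e, r^7, r^3s, r^10s}; {e, r^7, r^4s, r^11s}; {e, r^7, r^5s, r^12s}; {e, r^7, r^6s, r^13s}; … (7 in all).
So G has 7 subgroups of order 4.

7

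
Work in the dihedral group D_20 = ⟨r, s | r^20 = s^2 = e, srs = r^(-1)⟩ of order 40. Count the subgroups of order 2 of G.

|G| = 40 and 2 | 40, so subgroups of order 2 are possible by Lagrange.
The subgroups of order 2 are: {e, r^10}; {e, r^10s}; {e, r^11s}; {e, r^12s}; … (21 in all).
So G has 21 subgroups of order 2.

21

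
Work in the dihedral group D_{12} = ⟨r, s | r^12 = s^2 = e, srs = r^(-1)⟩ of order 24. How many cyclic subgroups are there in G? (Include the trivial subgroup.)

18

Group the elements of G by the cyclic subgroup they generate; each cyclic subgroup of order d accounts for φ(d) elements.
Cyclic subgroups by order — order 1: 1; order 2: 13; order 3: 1; order 4: 1; order 6: 1; order 12: 1.
Total: 18.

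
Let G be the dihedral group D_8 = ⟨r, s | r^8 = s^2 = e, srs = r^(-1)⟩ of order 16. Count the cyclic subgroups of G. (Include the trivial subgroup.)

12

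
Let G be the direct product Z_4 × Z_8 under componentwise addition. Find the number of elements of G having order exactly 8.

16

An element (a,b) has order lcm(ord(a), ord(b)); count pairs with lcm equal to 8.
Enumerating gives 16 such elements.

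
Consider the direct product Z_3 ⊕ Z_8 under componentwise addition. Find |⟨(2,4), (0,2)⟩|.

12

|⟨(2,4)⟩| = 6 and |⟨(0,2)⟩| = 4, so |H| is a multiple of lcm(6, 4) = 12 and divides |G| = 24.
Closing under the operation: H = {(0,0), (0,2), (0,4), (0,6), (1,0), (1,2), (1,4), (1,6), (2,0), (2,2), (2,4), (2,6)}, so |H| = 12.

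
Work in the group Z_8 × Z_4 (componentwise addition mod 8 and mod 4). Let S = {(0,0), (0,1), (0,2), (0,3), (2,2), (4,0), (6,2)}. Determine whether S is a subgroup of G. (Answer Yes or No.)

No

|S| = 7 does not divide |G| = 32, so by Lagrange S is not a subgroup.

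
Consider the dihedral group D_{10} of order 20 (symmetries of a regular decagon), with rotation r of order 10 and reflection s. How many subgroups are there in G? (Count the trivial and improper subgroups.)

22

|G| = 20, so by Lagrange every subgroup order divides 20. Divisors: 1, 2, 4, 5, 10, 20.
Subgroups by order — order 1: 1; order 2: 11; order 4: 5; order 5: 1; order 10: 3; order 20: 1.
Total: 1 + 11 + 5 + 1 + 3 + 1 = 22.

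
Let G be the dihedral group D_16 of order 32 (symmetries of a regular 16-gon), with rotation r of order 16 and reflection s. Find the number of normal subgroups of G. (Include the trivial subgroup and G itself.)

G has 36 subgroups. Checking conjugation-invariance by order — order 1: 1/1 normal; order 2: 1/17 normal; order 4: 1/9 normal; order 8: 1/5 normal; order 16: 3/3 normal; order 32: 1/1 normal.
Total normal subgroups: 8.

8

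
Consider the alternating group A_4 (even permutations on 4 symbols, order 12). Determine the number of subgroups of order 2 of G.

|G| = 12 and 2 | 12, so subgroups of order 2 are possible by Lagrange.
The subgroups of order 2 are: {e, (1 2)(3 4)}; {e, (1 3)(2 4)}; {e, (1 4)(2 3)}.
So G has 3 subgroups of order 2.

3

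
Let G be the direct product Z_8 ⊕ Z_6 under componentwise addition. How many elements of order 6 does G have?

6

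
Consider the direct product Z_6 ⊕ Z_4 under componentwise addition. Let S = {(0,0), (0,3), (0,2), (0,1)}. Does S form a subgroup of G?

Yes

|S| = 4 divides |G| = 24, consistent with Lagrange.
S contains the identity, every element's inverse is in S, and S is closed under +: it is a subgroup.
In fact S = ⟨(0,1)⟩.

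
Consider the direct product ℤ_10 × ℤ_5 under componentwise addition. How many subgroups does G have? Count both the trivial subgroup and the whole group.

|G| = 50, so by Lagrange every subgroup order divides 50. Divisors: 1, 2, 5, 10, 25, 50.
Subgroups by order — order 1: 1; order 2: 1; order 5: 6; order 10: 6; order 25: 1; order 50: 1.
Total: 1 + 1 + 6 + 6 + 1 + 1 = 16.

16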